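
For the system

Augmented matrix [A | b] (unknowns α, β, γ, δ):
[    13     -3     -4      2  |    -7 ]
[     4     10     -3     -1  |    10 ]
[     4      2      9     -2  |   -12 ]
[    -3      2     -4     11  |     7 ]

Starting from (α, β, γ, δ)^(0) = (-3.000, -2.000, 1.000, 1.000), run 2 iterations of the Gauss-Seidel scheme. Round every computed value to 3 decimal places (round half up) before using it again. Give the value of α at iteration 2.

-0.433

Iteration 1:
  α = (-7 - (-3)·-2.000 - (-4)·1.000 - (2)·1.000) / (13) = -0.846
  β = (10 - (4)·-0.846 - (-3)·1.000 - (-1)·1.000) / (10) = 1.738
  γ = (-12 - (4)·-0.846 - (2)·1.738 - (-2)·1.000) / (9) = -1.121
  δ = (7 - (-3)·-0.846 - (2)·1.738 - (-4)·-1.121) / (11) = -0.318
Iteration 2:
  α = (-7 - (-3)·1.738 - (-4)·-1.121 - (2)·-0.318) / (13) = -0.433
  β = (10 - (4)·-0.433 - (-3)·-1.121 - (-1)·-0.318) / (10) = 0.805
  γ = (-12 - (4)·-0.433 - (2)·0.805 - (-2)·-0.318) / (9) = -1.390
  δ = (7 - (-3)·-0.433 - (2)·0.805 - (-4)·-1.390) / (11) = -0.134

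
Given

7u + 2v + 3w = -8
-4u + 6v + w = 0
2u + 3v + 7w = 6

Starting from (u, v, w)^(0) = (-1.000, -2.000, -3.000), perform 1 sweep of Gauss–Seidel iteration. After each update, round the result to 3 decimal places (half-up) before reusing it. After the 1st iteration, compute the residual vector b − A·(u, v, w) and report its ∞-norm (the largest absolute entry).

15.655

Iteration 1:
  u = (-8 - (2)·-2.000 - (3)·-3.000) / (7) = 0.714
  v = (0 - (-4)·0.714 - (1)·-3.000) / (6) = 0.976
  w = (6 - (2)·0.714 - (3)·0.976) / (7) = 0.235
Residual b − A·x = (-15.655, -3.235, -0.001); ∞-norm = 15.655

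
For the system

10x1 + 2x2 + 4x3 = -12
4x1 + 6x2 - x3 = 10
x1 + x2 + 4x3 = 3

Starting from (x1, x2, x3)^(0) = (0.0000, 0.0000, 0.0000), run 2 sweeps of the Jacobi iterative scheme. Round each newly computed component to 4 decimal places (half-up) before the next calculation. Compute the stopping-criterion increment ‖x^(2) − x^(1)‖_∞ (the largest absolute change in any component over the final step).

0.9250

Iteration 1:
  x1 = (-12 - (2)·0.0000 - (4)·0.0000) / (10) = -1.2000
  x2 = (10 - (4)·0.0000 - (-1)·0.0000) / (6) = 1.6667
  x3 = (3 - (1)·0.0000 - (1)·0.0000) / (4) = 0.7500
Iteration 2:
  x1 = (-12 - (2)·1.6667 - (4)·0.7500) / (10) = -1.8333
  x2 = (10 - (4)·-1.2000 - (-1)·0.7500) / (6) = 2.5917
  x3 = (3 - (1)·-1.2000 - (1)·1.6667) / (4) = 0.6333
Change: (-0.6333, 0.9250, -0.1167) → max |·| = 0.9250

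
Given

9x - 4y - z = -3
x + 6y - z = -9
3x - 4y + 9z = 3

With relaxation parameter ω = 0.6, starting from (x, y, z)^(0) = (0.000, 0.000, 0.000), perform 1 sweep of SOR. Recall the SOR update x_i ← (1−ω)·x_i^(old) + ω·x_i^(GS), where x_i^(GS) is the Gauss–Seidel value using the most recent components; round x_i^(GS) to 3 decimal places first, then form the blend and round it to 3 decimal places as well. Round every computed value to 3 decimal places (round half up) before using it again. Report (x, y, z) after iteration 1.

Iteration 1:
  x: GS value = (-3 - (-4)·0.000 - (-1)·0.000) / (9) = -0.333;  x ← (1−ω)·0.000 + ω·-0.333 = -0.200
  y: GS value = (-9 - (1)·-0.200 - (-1)·0.000) / (6) = -1.467;  y ← (1−ω)·0.000 + ω·-1.467 = -0.880
  z: GS value = (3 - (3)·-0.200 - (-4)·-0.880) / (9) = 0.009;  z ← (1−ω)·0.000 + ω·0.009 = 0.005

(-0.200, -0.880, 0.005)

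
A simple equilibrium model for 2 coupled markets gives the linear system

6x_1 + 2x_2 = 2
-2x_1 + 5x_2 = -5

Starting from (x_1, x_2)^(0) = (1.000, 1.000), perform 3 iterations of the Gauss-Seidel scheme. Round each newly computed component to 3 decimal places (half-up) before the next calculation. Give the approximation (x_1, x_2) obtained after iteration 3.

(0.578, -0.769)

Iteration 1:
  x_1 = (2 - (2)·1.000) / (6) = 0.000
  x_2 = (-5 - (-2)·0.000) / (5) = -1.000
Iteration 2:
  x_1 = (2 - (2)·-1.000) / (6) = 0.667
  x_2 = (-5 - (-2)·0.667) / (5) = -0.733
Iteration 3:
  x_1 = (2 - (2)·-0.733) / (6) = 0.578
  x_2 = (-5 - (-2)·0.578) / (5) = -0.769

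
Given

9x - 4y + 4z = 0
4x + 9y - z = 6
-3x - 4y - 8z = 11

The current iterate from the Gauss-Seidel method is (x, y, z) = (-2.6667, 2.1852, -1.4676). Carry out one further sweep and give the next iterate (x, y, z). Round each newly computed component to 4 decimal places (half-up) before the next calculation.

(1.6235, -0.2180, -1.8748)

One sweep:
  x = (0 - (-4)·2.1852 - (4)·-1.4676) / (9) = 1.6235
  y = (6 - (4)·1.6235 - (-1)·-1.4676) / (9) = -0.2180
  z = (11 - (-3)·1.6235 - (-4)·-0.2180) / (-8) = -1.8748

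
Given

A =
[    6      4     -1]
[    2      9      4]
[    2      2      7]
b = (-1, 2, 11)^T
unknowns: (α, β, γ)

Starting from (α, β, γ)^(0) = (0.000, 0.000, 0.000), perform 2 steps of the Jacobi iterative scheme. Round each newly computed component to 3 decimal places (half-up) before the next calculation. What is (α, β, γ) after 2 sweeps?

(-0.053, -0.439, 1.556)

Iteration 1:
  α = (-1 - (4)·0.000 - (-1)·0.000) / (6) = -0.167
  β = (2 - (2)·0.000 - (4)·0.000) / (9) = 0.222
  γ = (11 - (2)·0.000 - (2)·0.000) / (7) = 1.571
Iteration 2:
  α = (-1 - (4)·0.222 - (-1)·1.571) / (6) = -0.053
  β = (2 - (2)·-0.167 - (4)·1.571) / (9) = -0.439
  γ = (11 - (2)·-0.167 - (2)·0.222) / (7) = 1.556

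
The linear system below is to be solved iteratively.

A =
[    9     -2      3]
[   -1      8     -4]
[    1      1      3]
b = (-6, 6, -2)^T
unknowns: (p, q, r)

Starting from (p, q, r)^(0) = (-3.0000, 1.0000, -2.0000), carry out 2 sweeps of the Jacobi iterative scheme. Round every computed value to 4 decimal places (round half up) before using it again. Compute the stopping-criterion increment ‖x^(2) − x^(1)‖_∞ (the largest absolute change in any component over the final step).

Iteration 1:
  p = (-6 - (-2)·1.0000 - (3)·-2.0000) / (9) = 0.2222
  q = (6 - (-1)·-3.0000 - (-4)·-2.0000) / (8) = -0.6250
  r = (-2 - (1)·-3.0000 - (1)·1.0000) / (3) = 0.0000
Iteration 2:
  p = (-6 - (-2)·-0.6250 - (3)·0.0000) / (9) = -0.8056
  q = (6 - (-1)·0.2222 - (-4)·0.0000) / (8) = 0.7778
  r = (-2 - (1)·0.2222 - (1)·-0.6250) / (3) = -0.5324
Change: (-1.0278, 1.4028, -0.5324) → max |·| = 1.4028

1.4028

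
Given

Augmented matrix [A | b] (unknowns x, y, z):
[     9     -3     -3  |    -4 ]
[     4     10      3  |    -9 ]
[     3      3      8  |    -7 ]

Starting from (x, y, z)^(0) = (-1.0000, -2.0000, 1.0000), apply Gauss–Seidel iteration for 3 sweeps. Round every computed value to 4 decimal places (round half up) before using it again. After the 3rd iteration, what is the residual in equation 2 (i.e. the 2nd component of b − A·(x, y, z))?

Iteration 1:
  x = (-4 - (-3)·-2.0000 - (-3)·1.0000) / (9) = -0.7778
  y = (-9 - (4)·-0.7778 - (3)·1.0000) / (10) = -0.8889
  z = (-7 - (3)·-0.7778 - (3)·-0.8889) / (8) = -0.2500
Iteration 2:
  x = (-4 - (-3)·-0.8889 - (-3)·-0.2500) / (9) = -0.8241
  y = (-9 - (4)·-0.8241 - (3)·-0.2500) / (10) = -0.4954
  z = (-7 - (3)·-0.8241 - (3)·-0.4954) / (8) = -0.3802
Iteration 3:
  x = (-4 - (-3)·-0.4954 - (-3)·-0.3802) / (9) = -0.7363
  y = (-9 - (4)·-0.7363 - (3)·-0.3802) / (10) = -0.4914
  z = (-7 - (3)·-0.7363 - (3)·-0.4914) / (8) = -0.4146
Residual b − A·x = (-0.0913, 0.1030, -0.0001)

0.1030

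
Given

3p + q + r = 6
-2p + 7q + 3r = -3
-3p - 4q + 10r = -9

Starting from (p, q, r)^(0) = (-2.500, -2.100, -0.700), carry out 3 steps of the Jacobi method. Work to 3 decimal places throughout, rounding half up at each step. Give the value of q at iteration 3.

0.613

Iteration 1:
  p = (6 - (1)·-2.100 - (1)·-0.700) / (3) = 2.933
  q = (-3 - (-2)·-2.500 - (3)·-0.700) / (7) = -0.843
  r = (-9 - (-3)·-2.500 - (-4)·-2.100) / (10) = -2.490
Iteration 2:
  p = (6 - (1)·-0.843 - (1)·-2.490) / (3) = 3.111
  q = (-3 - (-2)·2.933 - (3)·-2.490) / (7) = 1.477
  r = (-9 - (-3)·2.933 - (-4)·-0.843) / (10) = -0.357
Iteration 3:
  p = (6 - (1)·1.477 - (1)·-0.357) / (3) = 1.627
  q = (-3 - (-2)·3.111 - (3)·-0.357) / (7) = 0.613
  r = (-9 - (-3)·3.111 - (-4)·1.477) / (10) = 0.624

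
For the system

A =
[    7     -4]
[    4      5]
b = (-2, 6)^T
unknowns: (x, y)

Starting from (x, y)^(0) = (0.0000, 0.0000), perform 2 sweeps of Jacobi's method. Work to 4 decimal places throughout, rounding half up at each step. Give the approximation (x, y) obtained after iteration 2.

(0.4000, 1.4286)

Iteration 1:
  x = (-2 - (-4)·0.0000) / (7) = -0.2857
  y = (6 - (4)·0.0000) / (5) = 1.2000
Iteration 2:
  x = (-2 - (-4)·1.2000) / (7) = 0.4000
  y = (6 - (4)·-0.2857) / (5) = 1.4286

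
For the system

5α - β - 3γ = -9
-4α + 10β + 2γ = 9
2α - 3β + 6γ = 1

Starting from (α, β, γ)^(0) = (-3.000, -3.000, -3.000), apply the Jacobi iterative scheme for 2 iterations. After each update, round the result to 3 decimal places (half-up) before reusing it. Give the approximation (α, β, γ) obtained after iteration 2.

(-1.940, -0.713, 1.717)

Iteration 1:
  α = (-9 - (-1)·-3.000 - (-3)·-3.000) / (5) = -4.200
  β = (9 - (-4)·-3.000 - (2)·-3.000) / (10) = 0.300
  γ = (1 - (2)·-3.000 - (-3)·-3.000) / (6) = -0.333
Iteration 2:
  α = (-9 - (-1)·0.300 - (-3)·-0.333) / (5) = -1.940
  β = (9 - (-4)·-4.200 - (2)·-0.333) / (10) = -0.713
  γ = (1 - (2)·-4.200 - (-3)·0.300) / (6) = 1.717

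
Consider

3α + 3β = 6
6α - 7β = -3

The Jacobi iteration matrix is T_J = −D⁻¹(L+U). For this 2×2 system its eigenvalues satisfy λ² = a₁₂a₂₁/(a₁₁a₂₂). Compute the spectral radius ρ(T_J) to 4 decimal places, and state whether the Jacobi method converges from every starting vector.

a₁₂a₂₁/(a₁₁a₂₂) = (3)·(6) / ((3)·(-7)) = -0.857143
ρ = √|-0.857143| = √0.857143 = 0.9258
ρ < 1, so Jacobi converges

0.9258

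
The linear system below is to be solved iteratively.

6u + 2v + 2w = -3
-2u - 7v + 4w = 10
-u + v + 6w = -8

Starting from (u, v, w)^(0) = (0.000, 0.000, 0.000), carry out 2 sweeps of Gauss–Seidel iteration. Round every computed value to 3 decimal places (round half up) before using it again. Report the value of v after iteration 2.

Iteration 1:
  u = (-3 - (2)·0.000 - (2)·0.000) / (6) = -0.500
  v = (10 - (-2)·-0.500 - (4)·0.000) / (-7) = -1.286
  w = (-8 - (-1)·-0.500 - (1)·-1.286) / (6) = -1.202
Iteration 2:
  u = (-3 - (2)·-1.286 - (2)·-1.202) / (6) = 0.329
  v = (10 - (-2)·0.329 - (4)·-1.202) / (-7) = -2.209
  w = (-8 - (-1)·0.329 - (1)·-2.209) / (6) = -0.910

-2.209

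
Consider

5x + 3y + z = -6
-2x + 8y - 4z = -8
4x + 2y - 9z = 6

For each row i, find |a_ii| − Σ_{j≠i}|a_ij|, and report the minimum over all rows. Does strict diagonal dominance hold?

row 1: |5| − (3+1) = 1
row 2: |8| − (2+4) = 2
row 3: |-9| − (4+2) = 3
minimum over rows = 1 → strictly diagonally dominant (convergence guaranteed)

1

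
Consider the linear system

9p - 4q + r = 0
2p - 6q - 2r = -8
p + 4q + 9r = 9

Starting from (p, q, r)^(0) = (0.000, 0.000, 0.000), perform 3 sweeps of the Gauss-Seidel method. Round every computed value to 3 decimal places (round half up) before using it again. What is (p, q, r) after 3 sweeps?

Iteration 1:
  p = (0 - (-4)·0.000 - (1)·0.000) / (9) = 0.000
  q = (-8 - (2)·0.000 - (-2)·0.000) / (-6) = 1.333
  r = (9 - (1)·0.000 - (4)·1.333) / (9) = 0.408
Iteration 2:
  p = (0 - (-4)·1.333 - (1)·0.408) / (9) = 0.547
  q = (-8 - (2)·0.547 - (-2)·0.408) / (-6) = 1.380
  r = (9 - (1)·0.547 - (4)·1.380) / (9) = 0.326
Iteration 3:
  p = (0 - (-4)·1.380 - (1)·0.326) / (9) = 0.577
  q = (-8 - (2)·0.577 - (-2)·0.326) / (-6) = 1.417
  r = (9 - (1)·0.577 - (4)·1.417) / (9) = 0.306

(0.577, 1.417, 0.306)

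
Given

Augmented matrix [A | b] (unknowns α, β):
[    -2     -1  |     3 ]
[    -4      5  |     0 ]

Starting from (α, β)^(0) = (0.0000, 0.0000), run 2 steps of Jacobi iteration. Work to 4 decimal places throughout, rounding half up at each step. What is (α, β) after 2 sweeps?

Iteration 1:
  α = (3 - (-1)·0.0000) / (-2) = -1.5000
  β = (0 - (-4)·0.0000) / (5) = 0.0000
Iteration 2:
  α = (3 - (-1)·0.0000) / (-2) = -1.5000
  β = (0 - (-4)·-1.5000) / (5) = -1.2000

(-1.5000, -1.2000)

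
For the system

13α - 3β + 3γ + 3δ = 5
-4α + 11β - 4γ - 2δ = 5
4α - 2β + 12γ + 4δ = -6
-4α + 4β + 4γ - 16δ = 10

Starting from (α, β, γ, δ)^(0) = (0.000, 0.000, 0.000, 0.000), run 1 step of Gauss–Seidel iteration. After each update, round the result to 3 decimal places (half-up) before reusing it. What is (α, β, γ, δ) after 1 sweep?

(0.385, 0.595, -0.529, -0.705)

Iteration 1:
  α = (5 - (-3)·0.000 - (3)·0.000 - (3)·0.000) / (13) = 0.385
  β = (5 - (-4)·0.385 - (-4)·0.000 - (-2)·0.000) / (11) = 0.595
  γ = (-6 - (4)·0.385 - (-2)·0.595 - (4)·0.000) / (12) = -0.529
  δ = (10 - (-4)·0.385 - (4)·0.595 - (4)·-0.529) / (-16) = -0.705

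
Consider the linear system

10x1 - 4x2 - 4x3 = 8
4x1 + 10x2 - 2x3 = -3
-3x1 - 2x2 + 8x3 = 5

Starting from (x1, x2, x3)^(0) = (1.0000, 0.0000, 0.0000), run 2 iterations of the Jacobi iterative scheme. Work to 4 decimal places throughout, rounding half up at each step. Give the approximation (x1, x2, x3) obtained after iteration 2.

Iteration 1:
  x1 = (8 - (-4)·0.0000 - (-4)·0.0000) / (10) = 0.8000
  x2 = (-3 - (4)·1.0000 - (-2)·0.0000) / (10) = -0.7000
  x3 = (5 - (-3)·1.0000 - (-2)·0.0000) / (8) = 1.0000
Iteration 2:
  x1 = (8 - (-4)·-0.7000 - (-4)·1.0000) / (10) = 0.9200
  x2 = (-3 - (4)·0.8000 - (-2)·1.0000) / (10) = -0.4200
  x3 = (5 - (-3)·0.8000 - (-2)·-0.7000) / (8) = 0.7500

(0.9200, -0.4200, 0.7500)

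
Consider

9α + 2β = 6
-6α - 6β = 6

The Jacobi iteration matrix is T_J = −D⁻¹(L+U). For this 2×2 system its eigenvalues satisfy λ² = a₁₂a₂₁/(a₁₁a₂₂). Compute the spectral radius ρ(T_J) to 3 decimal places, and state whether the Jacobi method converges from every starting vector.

0.471

a₁₂a₂₁/(a₁₁a₂₂) = (2)·(-6) / ((9)·(-6)) = 0.222222
ρ = √|0.222222| = √0.222222 = 0.471
ρ < 1, so Jacobi converges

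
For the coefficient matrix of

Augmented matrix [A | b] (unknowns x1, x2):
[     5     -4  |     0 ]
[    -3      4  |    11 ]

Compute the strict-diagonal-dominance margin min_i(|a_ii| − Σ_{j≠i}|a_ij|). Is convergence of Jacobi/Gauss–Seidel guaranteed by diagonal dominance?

row 1: |5| − (4) = 1
row 2: |4| − (3) = 1
minimum over rows = 1 → strictly diagonally dominant (convergence guaranteed)

1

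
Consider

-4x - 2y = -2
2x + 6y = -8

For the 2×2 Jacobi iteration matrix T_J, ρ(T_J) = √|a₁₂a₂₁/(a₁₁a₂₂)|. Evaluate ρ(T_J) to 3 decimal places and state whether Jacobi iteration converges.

0.408

a₁₂a₂₁/(a₁₁a₂₂) = (-2)·(2) / ((-4)·(6)) = 0.166667
ρ = √|0.166667| = √0.166667 = 0.408
ρ < 1, so Jacobi converges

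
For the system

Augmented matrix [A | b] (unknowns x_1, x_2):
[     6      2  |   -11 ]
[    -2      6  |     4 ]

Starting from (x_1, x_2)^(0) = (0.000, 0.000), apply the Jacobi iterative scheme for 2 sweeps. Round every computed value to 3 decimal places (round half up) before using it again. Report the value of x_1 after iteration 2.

Iteration 1:
  x_1 = (-11 - (2)·0.000) / (6) = -1.833
  x_2 = (4 - (-2)·0.000) / (6) = 0.667
Iteration 2:
  x_1 = (-11 - (2)·0.667) / (6) = -2.056
  x_2 = (4 - (-2)·-1.833) / (6) = 0.056

-2.056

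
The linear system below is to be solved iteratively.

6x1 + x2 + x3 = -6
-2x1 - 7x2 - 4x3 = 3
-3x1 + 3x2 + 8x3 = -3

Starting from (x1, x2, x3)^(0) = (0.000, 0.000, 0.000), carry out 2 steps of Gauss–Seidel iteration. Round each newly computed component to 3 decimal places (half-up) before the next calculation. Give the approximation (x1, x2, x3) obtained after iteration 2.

(-0.860, 0.215, -0.778)

Iteration 1:
  x1 = (-6 - (1)·0.000 - (1)·0.000) / (6) = -1.000
  x2 = (3 - (-2)·-1.000 - (-4)·0.000) / (-7) = -0.143
  x3 = (-3 - (-3)·-1.000 - (3)·-0.143) / (8) = -0.696
Iteration 2:
  x1 = (-6 - (1)·-0.143 - (1)·-0.696) / (6) = -0.860
  x2 = (3 - (-2)·-0.860 - (-4)·-0.696) / (-7) = 0.215
  x3 = (-3 - (-3)·-0.860 - (3)·0.215) / (8) = -0.778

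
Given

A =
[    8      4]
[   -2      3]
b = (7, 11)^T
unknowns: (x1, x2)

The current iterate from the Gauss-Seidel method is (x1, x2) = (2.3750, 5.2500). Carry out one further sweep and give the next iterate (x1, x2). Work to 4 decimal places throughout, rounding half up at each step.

(-1.7500, 2.5000)

One sweep:
  x1 = (7 - (4)·5.2500) / (8) = -1.7500
  x2 = (11 - (-2)·-1.7500) / (3) = 2.5000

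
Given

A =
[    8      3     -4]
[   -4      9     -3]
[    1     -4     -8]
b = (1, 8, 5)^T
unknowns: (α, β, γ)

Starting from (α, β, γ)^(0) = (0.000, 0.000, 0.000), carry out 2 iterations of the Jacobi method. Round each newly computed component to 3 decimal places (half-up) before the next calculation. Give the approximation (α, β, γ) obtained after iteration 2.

(-0.521, 0.736, -1.054)

Iteration 1:
  α = (1 - (3)·0.000 - (-4)·0.000) / (8) = 0.125
  β = (8 - (-4)·0.000 - (-3)·0.000) / (9) = 0.889
  γ = (5 - (1)·0.000 - (-4)·0.000) / (-8) = -0.625
Iteration 2:
  α = (1 - (3)·0.889 - (-4)·-0.625) / (8) = -0.521
  β = (8 - (-4)·0.125 - (-3)·-0.625) / (9) = 0.736
  γ = (5 - (1)·0.125 - (-4)·0.889) / (-8) = -1.054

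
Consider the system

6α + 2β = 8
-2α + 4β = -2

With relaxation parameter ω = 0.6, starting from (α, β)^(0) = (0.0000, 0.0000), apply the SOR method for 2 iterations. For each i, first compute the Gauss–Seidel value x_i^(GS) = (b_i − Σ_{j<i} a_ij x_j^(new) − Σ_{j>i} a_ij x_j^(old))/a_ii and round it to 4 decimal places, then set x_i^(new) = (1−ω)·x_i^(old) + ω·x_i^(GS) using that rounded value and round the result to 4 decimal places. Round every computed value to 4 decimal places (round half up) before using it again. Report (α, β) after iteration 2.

Iteration 1:
  α: GS value = (8 - (2)·0.0000) / (6) = 1.3333;  α ← (1−ω)·0.0000 + ω·1.3333 = 0.8000
  β: GS value = (-2 - (-2)·0.8000) / (4) = -0.1000;  β ← (1−ω)·0.0000 + ω·-0.1000 = -0.0600
Iteration 2:
  α: GS value = (8 - (2)·-0.0600) / (6) = 1.3533;  α ← (1−ω)·0.8000 + ω·1.3533 = 1.1320
  β: GS value = (-2 - (-2)·1.1320) / (4) = 0.0660;  β ← (1−ω)·-0.0600 + ω·0.0660 = 0.0156

(1.1320, 0.0156)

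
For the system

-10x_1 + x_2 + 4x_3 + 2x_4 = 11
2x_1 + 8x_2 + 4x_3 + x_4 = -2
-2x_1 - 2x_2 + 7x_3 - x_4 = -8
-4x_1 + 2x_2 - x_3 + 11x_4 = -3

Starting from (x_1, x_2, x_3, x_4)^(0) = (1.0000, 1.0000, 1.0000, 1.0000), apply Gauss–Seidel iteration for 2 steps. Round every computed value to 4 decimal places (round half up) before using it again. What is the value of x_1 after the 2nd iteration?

-1.7915

Iteration 1:
  x_1 = (11 - (1)·1.0000 - (4)·1.0000 - (2)·1.0000) / (-10) = -0.4000
  x_2 = (-2 - (2)·-0.4000 - (4)·1.0000 - (1)·1.0000) / (8) = -0.7750
  x_3 = (-8 - (-2)·-0.4000 - (-2)·-0.7750 - (-1)·1.0000) / (7) = -1.3357
  x_4 = (-3 - (-4)·-0.4000 - (2)·-0.7750 - (-1)·-1.3357) / (11) = -0.3987
Iteration 2:
  x_1 = (11 - (1)·-0.7750 - (4)·-1.3357 - (2)·-0.3987) / (-10) = -1.7915
  x_2 = (-2 - (2)·-1.7915 - (4)·-1.3357 - (1)·-0.3987) / (8) = 0.9156
  x_3 = (-8 - (-2)·-1.7915 - (-2)·0.9156 - (-1)·-0.3987) / (7) = -1.4501
  x_4 = (-3 - (-4)·-1.7915 - (2)·0.9156 - (-1)·-1.4501) / (11) = -1.2225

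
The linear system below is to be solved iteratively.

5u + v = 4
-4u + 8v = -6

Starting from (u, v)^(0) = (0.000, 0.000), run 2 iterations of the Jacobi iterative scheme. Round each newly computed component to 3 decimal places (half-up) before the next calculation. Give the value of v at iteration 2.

-0.350

Iteration 1:
  u = (4 - (1)·0.000) / (5) = 0.800
  v = (-6 - (-4)·0.000) / (8) = -0.750
Iteration 2:
  u = (4 - (1)·-0.750) / (5) = 0.950
  v = (-6 - (-4)·0.800) / (8) = -0.350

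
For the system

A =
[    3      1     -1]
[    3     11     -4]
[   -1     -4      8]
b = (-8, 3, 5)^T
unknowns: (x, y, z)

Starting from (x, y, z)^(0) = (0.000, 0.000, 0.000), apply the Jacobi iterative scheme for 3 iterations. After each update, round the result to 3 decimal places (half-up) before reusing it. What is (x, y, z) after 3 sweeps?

Iteration 1:
  x = (-8 - (1)·0.000 - (-1)·0.000) / (3) = -2.667
  y = (3 - (3)·0.000 - (-4)·0.000) / (11) = 0.273
  z = (5 - (-1)·0.000 - (-4)·0.000) / (8) = 0.625
Iteration 2:
  x = (-8 - (1)·0.273 - (-1)·0.625) / (3) = -2.549
  y = (3 - (3)·-2.667 - (-4)·0.625) / (11) = 1.227
  z = (5 - (-1)·-2.667 - (-4)·0.273) / (8) = 0.428
Iteration 3:
  x = (-8 - (1)·1.227 - (-1)·0.428) / (3) = -2.933
  y = (3 - (3)·-2.549 - (-4)·0.428) / (11) = 1.124
  z = (5 - (-1)·-2.549 - (-4)·1.227) / (8) = 0.920

(-2.933, 1.124, 0.920)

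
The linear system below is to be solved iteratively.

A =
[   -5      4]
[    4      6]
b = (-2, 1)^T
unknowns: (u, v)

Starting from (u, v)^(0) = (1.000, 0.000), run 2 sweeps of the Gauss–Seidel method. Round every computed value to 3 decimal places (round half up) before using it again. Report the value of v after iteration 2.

-0.047

Iteration 1:
  u = (-2 - (4)·0.000) / (-5) = 0.400
  v = (1 - (4)·0.400) / (6) = -0.100
Iteration 2:
  u = (-2 - (4)·-0.100) / (-5) = 0.320
  v = (1 - (4)·0.320) / (6) = -0.047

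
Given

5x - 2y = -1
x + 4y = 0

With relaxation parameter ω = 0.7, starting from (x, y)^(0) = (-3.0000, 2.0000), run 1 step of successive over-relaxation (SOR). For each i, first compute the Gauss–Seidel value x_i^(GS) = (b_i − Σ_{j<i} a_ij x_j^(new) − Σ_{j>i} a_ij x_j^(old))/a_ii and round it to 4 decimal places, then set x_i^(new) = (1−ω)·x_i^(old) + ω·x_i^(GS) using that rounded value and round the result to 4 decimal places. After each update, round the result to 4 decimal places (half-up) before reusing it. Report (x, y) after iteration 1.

(-0.4800, 0.6840)

Iteration 1:
  x: GS value = (-1 - (-2)·2.0000) / (5) = 0.6000;  x ← (1−ω)·-3.0000 + ω·0.6000 = -0.4800
  y: GS value = (0 - (1)·-0.4800) / (4) = 0.1200;  y ← (1−ω)·2.0000 + ω·0.1200 = 0.6840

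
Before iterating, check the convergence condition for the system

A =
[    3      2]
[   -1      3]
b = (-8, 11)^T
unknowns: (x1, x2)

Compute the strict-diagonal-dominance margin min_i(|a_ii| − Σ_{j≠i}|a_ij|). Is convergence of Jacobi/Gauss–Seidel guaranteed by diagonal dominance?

row 1: |3| − (2) = 1
row 2: |3| − (1) = 2
minimum over rows = 1 → strictly diagonally dominant (convergence guaranteed)

1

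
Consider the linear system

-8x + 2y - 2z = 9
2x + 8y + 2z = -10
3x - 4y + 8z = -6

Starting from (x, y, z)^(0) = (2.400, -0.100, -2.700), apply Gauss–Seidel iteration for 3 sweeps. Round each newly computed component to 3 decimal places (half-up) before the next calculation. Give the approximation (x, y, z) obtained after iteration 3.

(-1.134, -0.778, -0.714)

Iteration 1:
  x = (9 - (2)·-0.100 - (-2)·-2.700) / (-8) = -0.475
  y = (-10 - (2)·-0.475 - (2)·-2.700) / (8) = -0.456
  z = (-6 - (3)·-0.475 - (-4)·-0.456) / (8) = -0.800
Iteration 2:
  x = (9 - (2)·-0.456 - (-2)·-0.800) / (-8) = -1.039
  y = (-10 - (2)·-1.039 - (2)·-0.800) / (8) = -0.790
  z = (-6 - (3)·-1.039 - (-4)·-0.790) / (8) = -0.755
Iteration 3:
  x = (9 - (2)·-0.790 - (-2)·-0.755) / (-8) = -1.134
  y = (-10 - (2)·-1.134 - (2)·-0.755) / (8) = -0.778
  z = (-6 - (3)·-1.134 - (-4)·-0.778) / (8) = -0.714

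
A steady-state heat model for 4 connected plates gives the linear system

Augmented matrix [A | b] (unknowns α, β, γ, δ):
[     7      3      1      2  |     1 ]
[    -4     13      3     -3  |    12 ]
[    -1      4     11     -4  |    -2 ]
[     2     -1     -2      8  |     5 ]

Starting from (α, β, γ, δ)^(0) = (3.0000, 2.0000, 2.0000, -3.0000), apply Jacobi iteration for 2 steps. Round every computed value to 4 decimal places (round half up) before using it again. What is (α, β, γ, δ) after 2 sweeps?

Iteration 1:
  α = (1 - (3)·2.0000 - (1)·2.0000 - (2)·-3.0000) / (7) = -0.1429
  β = (12 - (-4)·3.0000 - (3)·2.0000 - (-3)·-3.0000) / (13) = 0.6923
  γ = (-2 - (-1)·3.0000 - (4)·2.0000 - (-4)·-3.0000) / (11) = -1.7273
  δ = (5 - (2)·3.0000 - (-1)·2.0000 - (-2)·2.0000) / (8) = 0.6250
Iteration 2:
  α = (1 - (3)·0.6923 - (1)·-1.7273 - (2)·0.6250) / (7) = -0.0857
  β = (12 - (-4)·-0.1429 - (3)·-1.7273 - (-3)·0.6250) / (13) = 1.4219
  γ = (-2 - (-1)·-0.1429 - (4)·0.6923 - (-4)·0.6250) / (11) = -0.2193
  δ = (5 - (2)·-0.1429 - (-1)·0.6923 - (-2)·-1.7273) / (8) = 0.3154

(-0.0857, 1.4219, -0.2193, 0.3154)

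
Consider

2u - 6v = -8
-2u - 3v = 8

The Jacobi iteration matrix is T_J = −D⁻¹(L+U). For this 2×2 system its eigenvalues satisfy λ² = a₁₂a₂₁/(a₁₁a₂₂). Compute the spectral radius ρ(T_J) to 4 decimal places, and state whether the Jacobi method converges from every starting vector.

a₁₂a₂₁/(a₁₁a₂₂) = (-6)·(-2) / ((2)·(-3)) = -2.000000
ρ = √|-2.000000| = √2.000000 = 1.4142
ρ > 1, so Jacobi diverges

1.4142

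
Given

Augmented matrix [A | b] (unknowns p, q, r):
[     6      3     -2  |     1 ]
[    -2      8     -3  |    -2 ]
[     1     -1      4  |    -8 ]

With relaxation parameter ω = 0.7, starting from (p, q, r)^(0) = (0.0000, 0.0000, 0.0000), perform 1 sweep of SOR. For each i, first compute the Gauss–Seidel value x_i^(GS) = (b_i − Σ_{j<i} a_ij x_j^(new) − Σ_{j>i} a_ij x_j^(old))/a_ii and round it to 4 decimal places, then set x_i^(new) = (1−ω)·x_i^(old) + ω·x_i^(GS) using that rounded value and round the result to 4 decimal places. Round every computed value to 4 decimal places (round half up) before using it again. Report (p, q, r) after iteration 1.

(0.1167, -0.1546, -1.4475)

Iteration 1:
  p: GS value = (1 - (3)·0.0000 - (-2)·0.0000) / (6) = 0.1667;  p ← (1−ω)·0.0000 + ω·0.1667 = 0.1167
  q: GS value = (-2 - (-2)·0.1167 - (-3)·0.0000) / (8) = -0.2208;  q ← (1−ω)·0.0000 + ω·-0.2208 = -0.1546
  r: GS value = (-8 - (1)·0.1167 - (-1)·-0.1546) / (4) = -2.0678;  r ← (1−ω)·0.0000 + ω·-2.0678 = -1.4475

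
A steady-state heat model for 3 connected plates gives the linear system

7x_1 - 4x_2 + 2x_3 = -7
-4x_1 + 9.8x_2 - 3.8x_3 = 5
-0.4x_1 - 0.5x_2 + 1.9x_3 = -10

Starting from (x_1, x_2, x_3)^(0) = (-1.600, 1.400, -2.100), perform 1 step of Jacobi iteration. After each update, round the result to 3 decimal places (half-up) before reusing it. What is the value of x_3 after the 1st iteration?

-5.232

Iteration 1:
  x_1 = (-7 - (-4)·1.400 - (2)·-2.100) / (7) = 0.400
  x_2 = (5 - (-4)·-1.600 - (-3.8)·-2.100) / (9.8) = -0.957
  x_3 = (-10 - (-0.4)·-1.600 - (-0.5)·1.400) / (1.9) = -5.232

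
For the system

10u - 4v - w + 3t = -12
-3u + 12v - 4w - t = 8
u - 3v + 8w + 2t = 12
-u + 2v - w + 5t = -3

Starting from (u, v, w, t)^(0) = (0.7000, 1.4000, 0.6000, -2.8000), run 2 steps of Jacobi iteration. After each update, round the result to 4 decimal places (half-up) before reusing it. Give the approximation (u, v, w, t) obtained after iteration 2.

Iteration 1:
  u = (-12 - (-4)·1.4000 - (-1)·0.6000 - (3)·-2.8000) / (10) = 0.2600
  v = (8 - (-3)·0.7000 - (-4)·0.6000 - (-1)·-2.8000) / (12) = 0.8083
  w = (12 - (1)·0.7000 - (-3)·1.4000 - (2)·-2.8000) / (8) = 2.6375
  t = (-3 - (-1)·0.7000 - (2)·1.4000 - (-1)·0.6000) / (5) = -0.9000
Iteration 2:
  u = (-12 - (-4)·0.8083 - (-1)·2.6375 - (3)·-0.9000) / (10) = -0.3429
  v = (8 - (-3)·0.2600 - (-4)·2.6375 - (-1)·-0.9000) / (12) = 1.5358
  w = (12 - (1)·0.2600 - (-3)·0.8083 - (2)·-0.9000) / (8) = 1.9956
  t = (-3 - (-1)·0.2600 - (2)·0.8083 - (-1)·2.6375) / (5) = -0.3438

(-0.3429, 1.5358, 1.9956, -0.3438)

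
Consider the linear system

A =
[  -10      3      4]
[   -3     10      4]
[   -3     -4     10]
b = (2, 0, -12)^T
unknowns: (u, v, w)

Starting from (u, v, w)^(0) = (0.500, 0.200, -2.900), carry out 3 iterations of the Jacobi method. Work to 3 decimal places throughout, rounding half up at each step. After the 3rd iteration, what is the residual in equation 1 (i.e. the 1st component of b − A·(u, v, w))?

Iteration 1:
  u = (2 - (3)·0.200 - (4)·-2.900) / (-10) = -1.300
  v = (0 - (-3)·0.500 - (4)·-2.900) / (10) = 1.310
  w = (-12 - (-3)·0.500 - (-4)·0.200) / (10) = -0.970
Iteration 2:
  u = (2 - (3)·1.310 - (4)·-0.970) / (-10) = -0.195
  v = (0 - (-3)·-1.300 - (4)·-0.970) / (10) = -0.002
  w = (-12 - (-3)·-1.300 - (-4)·1.310) / (10) = -1.066
Iteration 3:
  u = (2 - (3)·-0.002 - (4)·-1.066) / (-10) = -0.627
  v = (0 - (-3)·-0.195 - (4)·-1.066) / (10) = 0.368
  w = (-12 - (-3)·-0.195 - (-4)·-0.002) / (10) = -1.259
Residual b − A·x = (-0.338, -0.525, 0.181)

-0.338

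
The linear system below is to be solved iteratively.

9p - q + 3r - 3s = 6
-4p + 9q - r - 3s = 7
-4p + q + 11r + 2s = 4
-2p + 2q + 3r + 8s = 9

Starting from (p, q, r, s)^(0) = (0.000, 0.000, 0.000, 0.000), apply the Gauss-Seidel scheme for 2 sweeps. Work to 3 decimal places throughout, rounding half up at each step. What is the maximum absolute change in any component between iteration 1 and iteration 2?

Iteration 1:
  p = (6 - (-1)·0.000 - (3)·0.000 - (-3)·0.000) / (9) = 0.667
  q = (7 - (-4)·0.667 - (-1)·0.000 - (-3)·0.000) / (9) = 1.074
  r = (4 - (-4)·0.667 - (1)·1.074 - (2)·0.000) / (11) = 0.509
  s = (9 - (-2)·0.667 - (2)·1.074 - (3)·0.509) / (8) = 0.832
Iteration 2:
  p = (6 - (-1)·1.074 - (3)·0.509 - (-3)·0.832) / (9) = 0.894
  q = (7 - (-4)·0.894 - (-1)·0.509 - (-3)·0.832) / (9) = 1.509
  r = (4 - (-4)·0.894 - (1)·1.509 - (2)·0.832) / (11) = 0.400
  s = (9 - (-2)·0.894 - (2)·1.509 - (3)·0.400) / (8) = 0.821
Change: (0.227, 0.435, -0.109, -0.011) → max |·| = 0.435

0.435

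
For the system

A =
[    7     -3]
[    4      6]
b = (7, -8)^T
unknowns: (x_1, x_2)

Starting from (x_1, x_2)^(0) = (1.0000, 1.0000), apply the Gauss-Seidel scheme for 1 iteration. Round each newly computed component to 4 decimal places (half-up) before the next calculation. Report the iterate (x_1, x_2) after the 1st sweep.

(1.4286, -2.2857)

Iteration 1:
  x_1 = (7 - (-3)·1.0000) / (7) = 1.4286
  x_2 = (-8 - (4)·1.4286) / (6) = -2.2857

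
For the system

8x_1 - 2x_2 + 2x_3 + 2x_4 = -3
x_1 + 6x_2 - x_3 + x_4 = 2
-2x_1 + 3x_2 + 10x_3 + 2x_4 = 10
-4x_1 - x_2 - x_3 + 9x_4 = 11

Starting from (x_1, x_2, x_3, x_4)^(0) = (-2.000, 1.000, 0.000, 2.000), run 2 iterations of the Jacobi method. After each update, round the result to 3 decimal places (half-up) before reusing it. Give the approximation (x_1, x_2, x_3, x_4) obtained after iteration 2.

(-0.378, 0.347, 0.686, 0.970)

Iteration 1:
  x_1 = (-3 - (-2)·1.000 - (2)·0.000 - (2)·2.000) / (8) = -0.625
  x_2 = (2 - (1)·-2.000 - (-1)·0.000 - (1)·2.000) / (6) = 0.333
  x_3 = (10 - (-2)·-2.000 - (3)·1.000 - (2)·2.000) / (10) = -0.100
  x_4 = (11 - (-4)·-2.000 - (-1)·1.000 - (-1)·0.000) / (9) = 0.444
Iteration 2:
  x_1 = (-3 - (-2)·0.333 - (2)·-0.100 - (2)·0.444) / (8) = -0.378
  x_2 = (2 - (1)·-0.625 - (-1)·-0.100 - (1)·0.444) / (6) = 0.347
  x_3 = (10 - (-2)·-0.625 - (3)·0.333 - (2)·0.444) / (10) = 0.686
  x_4 = (11 - (-4)·-0.625 - (-1)·0.333 - (-1)·-0.100) / (9) = 0.970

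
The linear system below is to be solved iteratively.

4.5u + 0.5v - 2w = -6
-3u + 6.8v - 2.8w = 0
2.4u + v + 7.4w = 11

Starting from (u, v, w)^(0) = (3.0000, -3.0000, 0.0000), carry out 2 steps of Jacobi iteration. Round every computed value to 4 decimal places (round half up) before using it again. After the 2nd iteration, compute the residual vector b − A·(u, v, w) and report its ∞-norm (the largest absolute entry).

Iteration 1:
  u = (-6 - (0.5)·-3.0000 - (-2)·0.0000) / (4.5) = -1.0000
  v = (0 - (-3)·3.0000 - (-2.8)·0.0000) / (6.8) = 1.3235
  w = (11 - (2.4)·3.0000 - (1)·-3.0000) / (7.4) = 0.9189
Iteration 2:
  u = (-6 - (0.5)·1.3235 - (-2)·0.9189) / (4.5) = -1.0720
  v = (0 - (-3)·-1.0000 - (-2.8)·0.9189) / (6.8) = -0.0628
  w = (11 - (2.4)·-1.0000 - (1)·1.3235) / (7.4) = 1.6320
Residual b − A·x = (2.1194, 1.7806, 1.5588); ∞-norm = 2.1194

2.1194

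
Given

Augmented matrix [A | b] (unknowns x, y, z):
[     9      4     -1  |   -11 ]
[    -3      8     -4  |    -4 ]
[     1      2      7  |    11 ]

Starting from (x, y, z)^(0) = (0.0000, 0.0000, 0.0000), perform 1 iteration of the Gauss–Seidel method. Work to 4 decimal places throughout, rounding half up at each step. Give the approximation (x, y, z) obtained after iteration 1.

(-1.2222, -0.9583, 2.0198)

Iteration 1:
  x = (-11 - (4)·0.0000 - (-1)·0.0000) / (9) = -1.2222
  y = (-4 - (-3)·-1.2222 - (-4)·0.0000) / (8) = -0.9583
  z = (11 - (1)·-1.2222 - (2)·-0.9583) / (7) = 2.0198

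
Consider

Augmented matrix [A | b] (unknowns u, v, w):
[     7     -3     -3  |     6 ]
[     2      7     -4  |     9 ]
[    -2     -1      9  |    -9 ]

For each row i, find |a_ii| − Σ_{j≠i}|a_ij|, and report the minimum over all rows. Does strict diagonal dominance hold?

row 1: |7| − (3+3) = 1
row 2: |7| − (2+4) = 1
row 3: |9| − (2+1) = 6
minimum over rows = 1 → strictly diagonally dominant (convergence guaranteed)

1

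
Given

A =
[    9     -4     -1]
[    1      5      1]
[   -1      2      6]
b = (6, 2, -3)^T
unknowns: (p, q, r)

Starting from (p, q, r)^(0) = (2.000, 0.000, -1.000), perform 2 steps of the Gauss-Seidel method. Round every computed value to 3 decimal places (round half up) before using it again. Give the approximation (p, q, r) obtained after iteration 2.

(0.821, 0.350, -0.480)

Iteration 1:
  p = (6 - (-4)·0.000 - (-1)·-1.000) / (9) = 0.556
  q = (2 - (1)·0.556 - (1)·-1.000) / (5) = 0.489
  r = (-3 - (-1)·0.556 - (2)·0.489) / (6) = -0.570
Iteration 2:
  p = (6 - (-4)·0.489 - (-1)·-0.570) / (9) = 0.821
  q = (2 - (1)·0.821 - (1)·-0.570) / (5) = 0.350
  r = (-3 - (-1)·0.821 - (2)·0.350) / (6) = -0.480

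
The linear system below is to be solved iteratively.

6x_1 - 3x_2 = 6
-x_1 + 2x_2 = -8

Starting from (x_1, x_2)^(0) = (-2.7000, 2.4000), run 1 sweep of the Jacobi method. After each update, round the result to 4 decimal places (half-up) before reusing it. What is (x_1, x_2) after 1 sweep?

(2.2000, -5.3500)

Iteration 1:
  x_1 = (6 - (-3)·2.4000) / (6) = 2.2000
  x_2 = (-8 - (-1)·-2.7000) / (2) = -5.3500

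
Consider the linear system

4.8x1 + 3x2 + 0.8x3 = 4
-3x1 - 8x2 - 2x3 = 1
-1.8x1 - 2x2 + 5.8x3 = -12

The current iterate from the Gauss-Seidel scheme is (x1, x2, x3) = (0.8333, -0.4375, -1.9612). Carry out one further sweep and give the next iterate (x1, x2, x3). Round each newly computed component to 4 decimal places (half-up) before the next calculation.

(1.4336, -0.1723, -1.6835)

One sweep:
  x1 = (4 - (3)·-0.4375 - (0.8)·-1.9612) / (4.8) = 1.4336
  x2 = (1 - (-3)·1.4336 - (-2)·-1.9612) / (-8) = -0.1723
  x3 = (-12 - (-1.8)·1.4336 - (-2)·-0.1723) / (5.8) = -1.6835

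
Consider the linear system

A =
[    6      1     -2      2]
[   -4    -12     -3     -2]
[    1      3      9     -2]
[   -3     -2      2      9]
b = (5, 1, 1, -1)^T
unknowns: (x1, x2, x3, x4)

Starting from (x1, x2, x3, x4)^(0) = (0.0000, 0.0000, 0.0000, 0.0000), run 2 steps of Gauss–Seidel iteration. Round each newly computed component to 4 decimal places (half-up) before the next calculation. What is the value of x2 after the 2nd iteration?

-0.4344

Iteration 1:
  x1 = (5 - (1)·0.0000 - (-2)·0.0000 - (2)·0.0000) / (6) = 0.8333
  x2 = (1 - (-4)·0.8333 - (-3)·0.0000 - (-2)·0.0000) / (-12) = -0.3611
  x3 = (1 - (1)·0.8333 - (3)·-0.3611 - (-2)·0.0000) / (9) = 0.1389
  x4 = (-1 - (-3)·0.8333 - (-2)·-0.3611 - (2)·0.1389) / (9) = 0.0555
Iteration 2:
  x1 = (5 - (1)·-0.3611 - (-2)·0.1389 - (2)·0.0555) / (6) = 0.9213
  x2 = (1 - (-4)·0.9213 - (-3)·0.1389 - (-2)·0.0555) / (-12) = -0.4344
  x3 = (1 - (1)·0.9213 - (3)·-0.4344 - (-2)·0.0555) / (9) = 0.1659
  x4 = (-1 - (-3)·0.9213 - (-2)·-0.4344 - (2)·0.1659) / (9) = 0.0626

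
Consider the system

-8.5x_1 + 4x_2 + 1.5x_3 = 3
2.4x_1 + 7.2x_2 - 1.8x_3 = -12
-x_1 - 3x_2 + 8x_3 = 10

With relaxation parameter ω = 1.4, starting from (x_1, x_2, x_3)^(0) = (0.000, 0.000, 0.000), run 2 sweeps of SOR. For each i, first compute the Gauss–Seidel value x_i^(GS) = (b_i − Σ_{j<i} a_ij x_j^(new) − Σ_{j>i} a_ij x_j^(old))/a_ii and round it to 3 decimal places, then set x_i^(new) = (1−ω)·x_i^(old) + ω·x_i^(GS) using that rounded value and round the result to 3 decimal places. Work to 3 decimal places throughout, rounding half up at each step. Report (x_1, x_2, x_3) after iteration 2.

Iteration 1:
  x_1: GS value = (3 - (4)·0.000 - (1.5)·0.000) / (-8.5) = -0.353;  x_1 ← (1−ω)·0.000 + ω·-0.353 = -0.494
  x_2: GS value = (-12 - (2.4)·-0.494 - (-1.8)·0.000) / (7.2) = -1.502;  x_2 ← (1−ω)·0.000 + ω·-1.502 = -2.103
  x_3: GS value = (10 - (-1)·-0.494 - (-3)·-2.103) / (8) = 0.400;  x_3 ← (1−ω)·0.000 + ω·0.400 = 0.560
Iteration 2:
  x_1: GS value = (3 - (4)·-2.103 - (1.5)·0.560) / (-8.5) = -1.244;  x_1 ← (1−ω)·-0.494 + ω·-1.244 = -1.544
  x_2: GS value = (-12 - (2.4)·-1.544 - (-1.8)·0.560) / (7.2) = -1.012;  x_2 ← (1−ω)·-2.103 + ω·-1.012 = -0.576
  x_3: GS value = (10 - (-1)·-1.544 - (-3)·-0.576) / (8) = 0.841;  x_3 ← (1−ω)·0.560 + ω·0.841 = 0.953

(-1.544, -0.576, 0.953)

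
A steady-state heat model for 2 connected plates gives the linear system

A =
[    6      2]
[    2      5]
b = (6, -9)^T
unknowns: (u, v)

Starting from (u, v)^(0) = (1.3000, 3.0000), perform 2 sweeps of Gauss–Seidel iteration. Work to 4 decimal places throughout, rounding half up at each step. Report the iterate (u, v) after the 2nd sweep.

(1.6000, -2.4400)

Iteration 1:
  u = (6 - (2)·3.0000) / (6) = 0.0000
  v = (-9 - (2)·0.0000) / (5) = -1.8000
Iteration 2:
  u = (6 - (2)·-1.8000) / (6) = 1.6000
  v = (-9 - (2)·1.6000) / (5) = -2.4400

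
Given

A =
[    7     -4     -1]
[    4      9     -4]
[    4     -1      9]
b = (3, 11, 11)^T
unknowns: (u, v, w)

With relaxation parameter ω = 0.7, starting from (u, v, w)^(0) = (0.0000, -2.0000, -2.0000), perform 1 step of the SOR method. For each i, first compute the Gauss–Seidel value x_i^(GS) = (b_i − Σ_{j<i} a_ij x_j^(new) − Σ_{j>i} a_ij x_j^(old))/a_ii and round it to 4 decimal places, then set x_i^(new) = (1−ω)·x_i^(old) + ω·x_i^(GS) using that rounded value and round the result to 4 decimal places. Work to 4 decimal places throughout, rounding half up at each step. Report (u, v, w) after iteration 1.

Iteration 1:
  u: GS value = (3 - (-4)·-2.0000 - (-1)·-2.0000) / (7) = -1.0000;  u ← (1−ω)·0.0000 + ω·-1.0000 = -0.7000
  v: GS value = (11 - (4)·-0.7000 - (-4)·-2.0000) / (9) = 0.6444;  v ← (1−ω)·-2.0000 + ω·0.6444 = -0.1489
  w: GS value = (11 - (4)·-0.7000 - (-1)·-0.1489) / (9) = 1.5168;  w ← (1−ω)·-2.0000 + ω·1.5168 = 0.4618

(-0.7000, -0.1489, 0.4618)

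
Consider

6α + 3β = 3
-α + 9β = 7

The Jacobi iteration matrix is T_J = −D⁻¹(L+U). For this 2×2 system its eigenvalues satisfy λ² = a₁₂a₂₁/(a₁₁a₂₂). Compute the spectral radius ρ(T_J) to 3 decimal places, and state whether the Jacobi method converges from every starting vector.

0.236

a₁₂a₂₁/(a₁₁a₂₂) = (3)·(-1) / ((6)·(9)) = -0.055556
ρ = √|-0.055556| = √0.055556 = 0.236
ρ < 1, so Jacobi converges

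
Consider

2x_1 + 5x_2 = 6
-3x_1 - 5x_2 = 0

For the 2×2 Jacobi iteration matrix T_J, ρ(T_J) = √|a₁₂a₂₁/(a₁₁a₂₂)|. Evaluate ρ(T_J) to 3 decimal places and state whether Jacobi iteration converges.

1.225

a₁₂a₂₁/(a₁₁a₂₂) = (5)·(-3) / ((2)·(-5)) = 1.500000
ρ = √|1.500000| = √1.500000 = 1.225
ρ > 1, so Jacobi diverges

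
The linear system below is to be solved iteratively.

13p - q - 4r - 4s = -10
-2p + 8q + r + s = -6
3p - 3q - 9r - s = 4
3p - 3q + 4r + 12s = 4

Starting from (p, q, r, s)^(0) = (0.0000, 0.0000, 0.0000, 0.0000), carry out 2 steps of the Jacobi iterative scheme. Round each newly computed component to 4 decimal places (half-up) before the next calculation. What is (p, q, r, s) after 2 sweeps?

Iteration 1:
  p = (-10 - (-1)·0.0000 - (-4)·0.0000 - (-4)·0.0000) / (13) = -0.7692
  q = (-6 - (-2)·0.0000 - (1)·0.0000 - (1)·0.0000) / (8) = -0.7500
  r = (4 - (3)·0.0000 - (-3)·0.0000 - (-1)·0.0000) / (-9) = -0.4444
  s = (4 - (3)·0.0000 - (-3)·0.0000 - (4)·0.0000) / (12) = 0.3333
Iteration 2:
  p = (-10 - (-1)·-0.7500 - (-4)·-0.4444 - (-4)·0.3333) / (13) = -0.8611
  q = (-6 - (-2)·-0.7692 - (1)·-0.4444 - (1)·0.3333) / (8) = -0.9284
  r = (4 - (3)·-0.7692 - (-3)·-0.7500 - (-1)·0.3333) / (-9) = -0.4879
  s = (4 - (3)·-0.7692 - (-3)·-0.7500 - (4)·-0.4444) / (12) = 0.4863

(-0.8611, -0.9284, -0.4879, 0.4863)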